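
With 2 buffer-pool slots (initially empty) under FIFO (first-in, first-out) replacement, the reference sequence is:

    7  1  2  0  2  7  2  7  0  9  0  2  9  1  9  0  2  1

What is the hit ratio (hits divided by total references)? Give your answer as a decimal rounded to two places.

0.22

7: miss, frames (7)
1: miss, frames (7 1)
2: miss, evict 7, frames (1 2)
0: miss, evict 1, frames (2 0)
2: hit
7: miss, evict 2, frames (0 7)
2: miss, evict 0, frames (7 2)
7: hit
0: miss, evict 7, frames (2 0)
9: miss, evict 2, frames (0 9)
0: hit
2: miss, evict 0, frames (9 2)
9: hit
1: miss, evict 9, frames (2 1)
9: miss, evict 2, frames (1 9)
0: miss, evict 1, frames (9 0)
2: miss, evict 9, frames (0 2)
1: miss, evict 0, frames (2 1)
Hits: 4 of 18 references → 4/18 = 0.2222.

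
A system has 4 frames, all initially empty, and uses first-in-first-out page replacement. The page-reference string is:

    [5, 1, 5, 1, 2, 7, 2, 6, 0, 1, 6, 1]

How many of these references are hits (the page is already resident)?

5 → miss, frames {5}
1 → miss, frames {5,1}
5 → hit
1 → hit
2 → miss, frames {5,1,2}
7 → miss, frames {5,1,2,7}
2 → hit
6 → miss, evict 5, frames {1,2,7,6}
0 → miss, evict 1, frames {2,7,6,0}
1 → miss, evict 2, frames {7,6,0,1}
6 → hit
1 → hit
Hits: 5.

5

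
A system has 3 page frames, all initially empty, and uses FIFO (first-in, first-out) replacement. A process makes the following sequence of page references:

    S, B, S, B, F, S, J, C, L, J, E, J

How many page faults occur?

8

S -> miss, frames (S)
B -> miss, frames (S B)
S -> hit
B -> hit
F -> miss, frames (S B F)
S -> hit
J -> miss, evict S, frames (B F J)
C -> miss, evict B, frames (F J C)
L -> miss, evict F, frames (J C L)
J -> hit
E -> miss, evict J, frames (C L E)
J -> miss, evict C, frames (L E J)
Page faults: 8.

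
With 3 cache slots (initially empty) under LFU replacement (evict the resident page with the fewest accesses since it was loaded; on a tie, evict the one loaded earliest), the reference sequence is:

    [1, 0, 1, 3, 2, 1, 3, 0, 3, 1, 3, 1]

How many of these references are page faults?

1 -> miss, frames {1}
0 -> miss, frames {1,0}
1 -> hit
3 -> miss, frames {1,0,3}
2 -> miss, evict 0, frames {1,3,2}
1 -> hit
3 -> hit
0 -> miss, evict 2, frames {1,3,0}
3 -> hit
1 -> hit
3 -> hit
1 -> hit
Page faults: 5.

5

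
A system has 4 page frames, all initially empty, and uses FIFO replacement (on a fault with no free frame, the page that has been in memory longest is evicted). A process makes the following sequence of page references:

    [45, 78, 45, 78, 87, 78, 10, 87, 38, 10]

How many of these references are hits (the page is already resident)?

45: miss, frames [45]
78: miss, frames [45, 78]
45: hit
78: hit
87: miss, frames [45, 78, 87]
78: hit
10: miss, frames [45, 78, 87, 10]
87: hit
38: miss, evict 45, frames [78, 87, 10, 38]
10: hit
Hits: 5.

5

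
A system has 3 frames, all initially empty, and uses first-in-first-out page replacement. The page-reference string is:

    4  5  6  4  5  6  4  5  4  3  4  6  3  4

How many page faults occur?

5

4: fault, frames {4}
5: fault, frames {4,5}
6: fault, frames {4,5,6}
4: hit
5: hit
6: hit
4: hit
5: hit
4: hit
3: fault, evict 4, frames {5,6,3}
4: fault, evict 5, frames {6,3,4}
6: hit
3: hit
4: hit
Page faults: 5.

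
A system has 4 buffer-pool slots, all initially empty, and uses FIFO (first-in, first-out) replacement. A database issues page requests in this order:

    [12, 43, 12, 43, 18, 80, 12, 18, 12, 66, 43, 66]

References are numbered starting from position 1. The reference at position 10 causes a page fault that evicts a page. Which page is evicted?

pos 1: 12: miss, frames {12}
pos 2: 43: miss, frames {12,43}
pos 3: 12: hit
pos 4: 43: hit
pos 5: 18: miss, frames {12,43,18}
pos 6: 80: miss, frames {12,43,18,80}
pos 7: 12: hit
pos 8: 18: hit
pos 9: 12: hit
pos 10: 66: miss, evict 12, frames {43,18,80,66}
At position 10, page 12 is evicted.

12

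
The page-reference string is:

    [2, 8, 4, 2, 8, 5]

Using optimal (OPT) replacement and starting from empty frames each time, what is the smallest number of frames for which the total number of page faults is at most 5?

2

f=1: 6 faults
f=2: 5 faults
f=3: 4 faults
f=4: 4 faults
Smallest f with faults ≤ 5 is 2.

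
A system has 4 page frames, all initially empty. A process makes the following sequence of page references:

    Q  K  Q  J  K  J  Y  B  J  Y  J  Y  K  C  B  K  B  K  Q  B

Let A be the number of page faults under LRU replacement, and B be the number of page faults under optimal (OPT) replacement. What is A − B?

Under LRU: F F . F . . F F . . . . . F F . . . F . → 8 faults.
Under OPT: F F . F . . F F . . . . . F . . . . F . → 7 faults.
A − B = 8 − 7 = 1.

1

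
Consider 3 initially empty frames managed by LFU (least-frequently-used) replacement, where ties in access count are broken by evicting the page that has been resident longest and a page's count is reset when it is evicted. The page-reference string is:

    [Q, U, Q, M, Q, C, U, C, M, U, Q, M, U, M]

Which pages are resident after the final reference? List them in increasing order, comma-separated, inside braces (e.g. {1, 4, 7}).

{C, M, Q}

Q → miss, frames (Q)
U → miss, frames (Q U)
Q → hit
M → miss, frames (Q U M)
Q → hit
C → miss, evict U, frames (Q M C)
U → miss, evict M, frames (Q C U)
C → hit
M → miss, evict U, frames (Q C M)
U → miss, evict M, frames (Q C U)
Q → hit
M → miss, evict U, frames (Q C M)
U → miss, evict M, frames (Q C U)
M → miss, evict U, frames (Q C M)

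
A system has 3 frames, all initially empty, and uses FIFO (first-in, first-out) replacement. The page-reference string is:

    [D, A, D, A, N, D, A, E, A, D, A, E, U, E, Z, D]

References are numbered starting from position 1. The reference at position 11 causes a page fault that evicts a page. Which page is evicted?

pos 1: D: fault, frames (D)
pos 2: A: fault, frames (D A)
pos 3: D: hit
pos 4: A: hit
pos 5: N: fault, frames (D A N)
pos 6: D: hit
pos 7: A: hit
pos 8: E: fault, evict D, frames (A N E)
pos 9: A: hit
pos 10: D: fault, evict A, frames (N E D)
pos 11: A: fault, evict N, frames (E D A)
At position 11, page N is evicted.

N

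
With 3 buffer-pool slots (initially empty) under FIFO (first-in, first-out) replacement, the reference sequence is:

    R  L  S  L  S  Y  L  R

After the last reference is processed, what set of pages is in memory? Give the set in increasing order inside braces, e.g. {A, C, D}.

R -> miss, frames [R]
L -> miss, frames [R, L]
S -> miss, frames [R, L, S]
L -> hit
S -> hit
Y -> miss, evict R, frames [L, S, Y]
L -> hit
R -> miss, evict L, frames [S, Y, R]

{R, S, Y}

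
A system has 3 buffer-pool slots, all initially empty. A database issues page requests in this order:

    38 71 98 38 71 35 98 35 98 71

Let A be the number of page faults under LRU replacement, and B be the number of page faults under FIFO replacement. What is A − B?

1

Under LRU: F F F . . F F . . . → 5 faults.
Under FIFO: F F F . . F . . . . → 4 faults.
A − B = 5 − 4 = 1.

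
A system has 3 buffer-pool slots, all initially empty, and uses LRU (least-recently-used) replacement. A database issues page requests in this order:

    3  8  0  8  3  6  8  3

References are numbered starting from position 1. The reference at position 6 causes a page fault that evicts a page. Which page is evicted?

pos 1: 3 -> miss, frames {3}
pos 2: 8 -> miss, frames {3,8}
pos 3: 0 -> miss, frames {3,8,0}
pos 4: 8 -> hit
pos 5: 3 -> hit
pos 6: 6 -> miss, evict 0, frames {8,3,6}
At position 6, page 0 is evicted.

0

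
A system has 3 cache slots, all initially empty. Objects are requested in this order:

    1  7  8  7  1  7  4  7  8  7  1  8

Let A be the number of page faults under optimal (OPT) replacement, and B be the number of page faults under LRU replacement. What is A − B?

-1

Under OPT: F F F . . . F . . . F . → 5 faults.
Under LRU: F F F . . . F . F . F . → 6 faults.
A − B = 5 − 6 = -1.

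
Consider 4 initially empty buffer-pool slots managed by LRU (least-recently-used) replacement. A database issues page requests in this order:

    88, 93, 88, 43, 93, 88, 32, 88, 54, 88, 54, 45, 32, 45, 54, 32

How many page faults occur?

88 → miss, frames {88}
93 → miss, frames {88,93}
88 → hit
43 → miss, frames {93,88,43}
93 → hit
88 → hit
32 → miss, frames {43,93,88,32}
88 → hit
54 → miss, evict 43, frames {93,32,88,54}
88 → hit
54 → hit
45 → miss, evict 93, frames {32,88,54,45}
32 → hit
45 → hit
54 → hit
32 → hit
Page faults: 6.

6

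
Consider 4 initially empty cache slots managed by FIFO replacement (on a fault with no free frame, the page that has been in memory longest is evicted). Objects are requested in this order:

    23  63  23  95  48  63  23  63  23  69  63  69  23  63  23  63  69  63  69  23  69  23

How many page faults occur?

7

23: fault, frames [23]
63: fault, frames [23, 63]
23: hit
95: fault, frames [23, 63, 95]
48: fault, frames [23, 63, 95, 48]
63: hit
23: hit
63: hit
23: hit
69: fault, evict 23, frames [63, 95, 48, 69]
63: hit
69: hit
23: fault, evict 63, frames [95, 48, 69, 23]
63: fault, evict 95, frames [48, 69, 23, 63]
23: hit
63: hit
69: hit
63: hit
69: hit
23: hit
69: hit
23: hit
Page faults: 7.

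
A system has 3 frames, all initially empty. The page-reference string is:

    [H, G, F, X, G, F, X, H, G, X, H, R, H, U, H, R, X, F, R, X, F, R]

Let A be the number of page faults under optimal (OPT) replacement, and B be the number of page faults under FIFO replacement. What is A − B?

Under OPT: F F F F . . . F . . . F . F . . F F . . . . → 9 faults.
Under FIFO: F F F F . . . F F . . F . F F . F F F . . . → 12 faults.
A − B = 9 − 12 = -3.

-3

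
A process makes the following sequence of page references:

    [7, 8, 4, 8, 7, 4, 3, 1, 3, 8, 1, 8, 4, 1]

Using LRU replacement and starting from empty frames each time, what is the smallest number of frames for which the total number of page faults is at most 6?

f=1: 14 faults
f=2: 11 faults
f=3: 7 faults
f=4: 6 faults
f=5: 5 faults
Smallest f with faults ≤ 6 is 4.

4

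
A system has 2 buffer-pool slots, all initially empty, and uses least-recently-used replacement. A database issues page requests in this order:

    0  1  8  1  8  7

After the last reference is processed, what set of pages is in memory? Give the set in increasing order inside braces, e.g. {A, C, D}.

0 → miss, frames {0}
1 → miss, frames {0,1}
8 → miss, evict 0, frames {1,8}
1 → hit
8 → hit
7 → miss, evict 1, frames {8,7}

{7, 8}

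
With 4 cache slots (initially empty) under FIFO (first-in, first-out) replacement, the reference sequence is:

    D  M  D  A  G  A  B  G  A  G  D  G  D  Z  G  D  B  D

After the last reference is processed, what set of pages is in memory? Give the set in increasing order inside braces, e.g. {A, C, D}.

{B, D, G, Z}

D: miss, frames {D}
M: miss, frames {D,M}
D: hit
A: miss, frames {D,M,A}
G: miss, frames {D,M,A,G}
A: hit
B: miss, evict D, frames {M,A,G,B}
G: hit
A: hit
G: hit
D: miss, evict M, frames {A,G,B,D}
G: hit
D: hit
Z: miss, evict A, frames {G,B,D,Z}
G: hit
D: hit
B: hit
D: hit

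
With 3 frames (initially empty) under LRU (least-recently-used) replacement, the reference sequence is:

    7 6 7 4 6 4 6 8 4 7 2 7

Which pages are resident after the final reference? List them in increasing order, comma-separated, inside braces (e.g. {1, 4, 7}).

{2, 4, 7}

7: fault, frames [7]
6: fault, frames [7, 6]
7: hit
4: fault, frames [6, 7, 4]
6: hit
4: hit
6: hit
8: fault, evict 7, frames [4, 6, 8]
4: hit
7: fault, evict 6, frames [8, 4, 7]
2: fault, evict 8, frames [4, 7, 2]
7: hit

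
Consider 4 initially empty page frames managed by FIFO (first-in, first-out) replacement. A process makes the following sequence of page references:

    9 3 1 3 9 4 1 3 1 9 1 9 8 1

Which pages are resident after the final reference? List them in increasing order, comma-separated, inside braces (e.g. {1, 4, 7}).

{1, 3, 4, 8}

9: miss, frames [9]
3: miss, frames [9, 3]
1: miss, frames [9, 3, 1]
3: hit
9: hit
4: miss, frames [9, 3, 1, 4]
1: hit
3: hit
1: hit
9: hit
1: hit
9: hit
8: miss, evict 9, frames [3, 1, 4, 8]
1: hit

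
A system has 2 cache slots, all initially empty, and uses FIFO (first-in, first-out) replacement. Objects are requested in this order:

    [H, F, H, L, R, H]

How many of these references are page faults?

5

H -> miss, frames [H]
F -> miss, frames [H, F]
H -> hit
L -> miss, evict H, frames [F, L]
R -> miss, evict F, frames [L, R]
H -> miss, evict L, frames [R, H]
Page faults: 5.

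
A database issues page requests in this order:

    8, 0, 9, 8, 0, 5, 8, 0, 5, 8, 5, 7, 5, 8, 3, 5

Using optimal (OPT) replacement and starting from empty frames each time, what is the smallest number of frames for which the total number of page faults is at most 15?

2

f=1: 16 faults
f=2: 10 faults
f=3: 6 faults
f=4: 6 faults
f=5: 6 faults
f=6: 6 faults
Smallest f with faults ≤ 15 is 2.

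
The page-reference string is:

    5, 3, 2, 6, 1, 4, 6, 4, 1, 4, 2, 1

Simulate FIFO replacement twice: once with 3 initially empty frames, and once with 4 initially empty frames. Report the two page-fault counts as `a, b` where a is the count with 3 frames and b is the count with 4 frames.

7, 6

3 frames: F F F F F F . . . . F . → 7 faults.
4 frames: F F F F F F . . . . . . → 6 faults.
6 < 7: adding a frame reduced faults, as is typical.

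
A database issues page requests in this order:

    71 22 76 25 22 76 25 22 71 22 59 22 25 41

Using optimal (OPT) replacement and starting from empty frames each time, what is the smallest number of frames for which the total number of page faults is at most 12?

2

f=1: 14 faults
f=2: 10 faults
f=3: 7 faults
f=4: 6 faults
f=5: 6 faults
f=6: 6 faults
Smallest f with faults ≤ 12 is 2.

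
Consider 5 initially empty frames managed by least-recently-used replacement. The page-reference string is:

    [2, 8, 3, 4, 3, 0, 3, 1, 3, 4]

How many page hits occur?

2 -> fault, frames {2}
8 -> fault, frames {2,8}
3 -> fault, frames {2,8,3}
4 -> fault, frames {2,8,3,4}
3 -> hit
0 -> fault, frames {2,8,4,3,0}
3 -> hit
1 -> fault, evict 2, frames {8,4,0,3,1}
3 -> hit
4 -> hit
Hits: 4.

4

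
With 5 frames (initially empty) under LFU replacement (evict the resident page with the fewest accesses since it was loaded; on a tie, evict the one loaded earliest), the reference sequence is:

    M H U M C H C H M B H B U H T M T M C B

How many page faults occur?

M → miss, frames [M]
H → miss, frames [M, H]
U → miss, frames [M, H, U]
M → hit
C → miss, frames [M, H, U, C]
H → hit
C → hit
H → hit
M → hit
B → miss, frames [M, H, U, C, B]
H → hit
B → hit
U → hit
H → hit
T → miss, evict U, frames [M, H, C, B, T]
M → hit
T → hit
M → hit
C → hit
B → hit
Page faults: 6.

6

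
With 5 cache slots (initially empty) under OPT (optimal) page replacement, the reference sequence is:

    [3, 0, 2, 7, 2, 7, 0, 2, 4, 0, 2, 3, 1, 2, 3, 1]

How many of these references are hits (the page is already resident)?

10

3 -> miss, frames [3]
0 -> miss, frames [3, 0]
2 -> miss, frames [3, 0, 2]
7 -> miss, frames [3, 0, 2, 7]
2 -> hit
7 -> hit
0 -> hit
2 -> hit
4 -> miss, frames [3, 0, 2, 7, 4]
0 -> hit
2 -> hit
3 -> hit
1 -> miss, evict 4, frames [3, 0, 2, 7, 1]
2 -> hit
3 -> hit
1 -> hit
Hits: 10.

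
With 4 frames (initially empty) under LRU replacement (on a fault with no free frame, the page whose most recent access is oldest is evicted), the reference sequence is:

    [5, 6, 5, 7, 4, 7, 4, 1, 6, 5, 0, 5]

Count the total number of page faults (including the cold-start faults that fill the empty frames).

8

5 -> fault, frames {5}
6 -> fault, frames {5,6}
5 -> hit
7 -> fault, frames {6,5,7}
4 -> fault, frames {6,5,7,4}
7 -> hit
4 -> hit
1 -> fault, evict 6, frames {5,7,4,1}
6 -> fault, evict 5, frames {7,4,1,6}
5 -> fault, evict 7, frames {4,1,6,5}
0 -> fault, evict 4, frames {1,6,5,0}
5 -> hit
Page faults: 8.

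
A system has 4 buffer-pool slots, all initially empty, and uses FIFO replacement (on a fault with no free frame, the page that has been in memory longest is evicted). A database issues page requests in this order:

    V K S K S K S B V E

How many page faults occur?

V: miss, frames {V}
K: miss, frames {V,K}
S: miss, frames {V,K,S}
K: hit
S: hit
K: hit
S: hit
B: miss, frames {V,K,S,B}
V: hit
E: miss, evict V, frames {K,S,B,E}
Page faults: 5.

5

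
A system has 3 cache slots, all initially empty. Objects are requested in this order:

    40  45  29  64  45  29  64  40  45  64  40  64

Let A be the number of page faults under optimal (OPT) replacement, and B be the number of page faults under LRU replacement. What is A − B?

-1

Under OPT: F F F F . . . F . . . . → 5 faults.
Under LRU: F F F F . . . F F . . . → 6 faults.
A − B = 5 − 6 = -1.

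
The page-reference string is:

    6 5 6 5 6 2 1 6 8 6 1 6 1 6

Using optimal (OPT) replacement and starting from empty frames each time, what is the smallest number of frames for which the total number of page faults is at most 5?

3

f=1: 14 faults
f=2: 6 faults
f=3: 5 faults
f=4: 5 faults
f=5: 5 faults
Smallest f with faults ≤ 5 is 3.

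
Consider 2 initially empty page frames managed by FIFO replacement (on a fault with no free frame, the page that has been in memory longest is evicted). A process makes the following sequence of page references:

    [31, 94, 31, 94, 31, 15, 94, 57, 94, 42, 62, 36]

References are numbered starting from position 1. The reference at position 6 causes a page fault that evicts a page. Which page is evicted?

pos 1: 31 -> miss, frames (31)
pos 2: 94 -> miss, frames (31 94)
pos 3: 31 -> hit
pos 4: 94 -> hit
pos 5: 31 -> hit
pos 6: 15 -> miss, evict 31, frames (94 15)
At position 6, page 31 is evicted.

31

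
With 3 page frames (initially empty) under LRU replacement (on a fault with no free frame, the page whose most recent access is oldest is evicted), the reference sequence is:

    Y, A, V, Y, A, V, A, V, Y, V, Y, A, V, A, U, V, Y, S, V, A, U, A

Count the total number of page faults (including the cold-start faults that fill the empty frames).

Y → fault, frames {Y}
A → fault, frames {Y,A}
V → fault, frames {Y,A,V}
Y → hit
A → hit
V → hit
A → hit
V → hit
Y → hit
V → hit
Y → hit
A → hit
V → hit
A → hit
U → fault, evict Y, frames {V,A,U}
V → hit
Y → fault, evict A, frames {U,V,Y}
S → fault, evict U, frames {V,Y,S}
V → hit
A → fault, evict Y, frames {S,V,A}
U → fault, evict S, frames {V,A,U}
A → hit
Page faults: 8.

8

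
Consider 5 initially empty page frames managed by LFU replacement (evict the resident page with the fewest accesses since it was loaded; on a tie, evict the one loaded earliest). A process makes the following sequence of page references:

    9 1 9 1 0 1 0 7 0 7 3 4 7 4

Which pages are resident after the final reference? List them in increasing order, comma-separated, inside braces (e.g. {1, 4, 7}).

9 -> fault, frames [9]
1 -> fault, frames [9, 1]
9 -> hit
1 -> hit
0 -> fault, frames [9, 1, 0]
1 -> hit
0 -> hit
7 -> fault, frames [9, 1, 0, 7]
0 -> hit
7 -> hit
3 -> fault, frames [9, 1, 0, 7, 3]
4 -> fault, evict 3, frames [9, 1, 0, 7, 4]
7 -> hit
4 -> hit

{0, 1, 4, 7, 9}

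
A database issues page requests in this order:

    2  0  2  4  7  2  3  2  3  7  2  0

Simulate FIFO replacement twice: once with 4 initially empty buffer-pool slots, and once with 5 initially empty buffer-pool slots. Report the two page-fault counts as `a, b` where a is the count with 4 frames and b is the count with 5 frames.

7, 5

4 frames: F F . F F . F F . . . F → 7 faults.
5 frames: F F . F F . F . . . . . → 5 faults.
5 < 7: adding a frame reduced faults, as is typical.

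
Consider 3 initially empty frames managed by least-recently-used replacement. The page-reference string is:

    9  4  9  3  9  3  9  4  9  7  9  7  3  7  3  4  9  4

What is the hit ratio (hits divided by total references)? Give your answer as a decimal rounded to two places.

0.61

9 → fault, frames [9]
4 → fault, frames [9, 4]
9 → hit
3 → fault, frames [4, 9, 3]
9 → hit
3 → hit
9 → hit
4 → hit
9 → hit
7 → fault, evict 3, frames [4, 9, 7]
9 → hit
7 → hit
3 → fault, evict 4, frames [9, 7, 3]
7 → hit
3 → hit
4 → fault, evict 9, frames [7, 3, 4]
9 → fault, evict 7, frames [3, 4, 9]
4 → hit
Hits: 11 of 18 references → 11/18 = 0.6111.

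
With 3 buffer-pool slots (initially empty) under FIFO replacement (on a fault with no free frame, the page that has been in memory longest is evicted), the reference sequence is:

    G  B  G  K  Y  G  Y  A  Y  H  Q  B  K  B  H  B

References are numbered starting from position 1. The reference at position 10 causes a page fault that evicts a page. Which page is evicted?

Y

pos 1: G -> fault, frames (G)
pos 2: B -> fault, frames (G B)
pos 3: G -> hit
pos 4: K -> fault, frames (G B K)
pos 5: Y -> fault, evict G, frames (B K Y)
pos 6: G -> fault, evict B, frames (K Y G)
pos 7: Y -> hit
pos 8: A -> fault, evict K, frames (Y G A)
pos 9: Y -> hit
pos 10: H -> fault, evict Y, frames (G A H)
At position 10, page Y is evicted.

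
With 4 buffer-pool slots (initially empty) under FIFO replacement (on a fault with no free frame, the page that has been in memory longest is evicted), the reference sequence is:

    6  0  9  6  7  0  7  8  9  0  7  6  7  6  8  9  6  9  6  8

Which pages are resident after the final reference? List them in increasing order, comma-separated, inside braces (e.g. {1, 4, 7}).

6 -> miss, frames [6]
0 -> miss, frames [6, 0]
9 -> miss, frames [6, 0, 9]
6 -> hit
7 -> miss, frames [6, 0, 9, 7]
0 -> hit
7 -> hit
8 -> miss, evict 6, frames [0, 9, 7, 8]
9 -> hit
0 -> hit
7 -> hit
6 -> miss, evict 0, frames [9, 7, 8, 6]
7 -> hit
6 -> hit
8 -> hit
9 -> hit
6 -> hit
9 -> hit
6 -> hit
8 -> hit

{6, 7, 8, 9}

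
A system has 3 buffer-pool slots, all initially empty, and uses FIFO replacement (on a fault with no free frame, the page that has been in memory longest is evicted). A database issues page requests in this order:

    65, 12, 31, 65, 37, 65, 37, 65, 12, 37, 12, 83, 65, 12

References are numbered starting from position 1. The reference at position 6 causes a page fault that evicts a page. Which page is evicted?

12

pos 1: 65 -> fault, frames (65)
pos 2: 12 -> fault, frames (65 12)
pos 3: 31 -> fault, frames (65 12 31)
pos 4: 65 -> hit
pos 5: 37 -> fault, evict 65, frames (12 31 37)
pos 6: 65 -> fault, evict 12, frames (31 37 65)
At position 6, page 12 is evicted.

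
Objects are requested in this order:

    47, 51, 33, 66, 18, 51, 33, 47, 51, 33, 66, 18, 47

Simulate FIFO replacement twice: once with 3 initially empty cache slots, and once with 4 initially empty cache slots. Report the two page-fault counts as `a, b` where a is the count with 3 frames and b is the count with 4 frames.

10, 11

3 frames: F F F F F F F F . . F F . → 10 faults.
4 frames: F F F F F . . F F F F F F → 11 faults.
11 > 10: adding a frame increased faults — Belady's anomaly.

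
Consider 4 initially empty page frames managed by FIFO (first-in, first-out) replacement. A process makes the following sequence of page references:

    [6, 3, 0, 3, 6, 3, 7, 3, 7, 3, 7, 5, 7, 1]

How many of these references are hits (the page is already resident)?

8

6: fault, frames {6}
3: fault, frames {6,3}
0: fault, frames {6,3,0}
3: hit
6: hit
3: hit
7: fault, frames {6,3,0,7}
3: hit
7: hit
3: hit
7: hit
5: fault, evict 6, frames {3,0,7,5}
7: hit
1: fault, evict 3, frames {0,7,5,1}
Hits: 8.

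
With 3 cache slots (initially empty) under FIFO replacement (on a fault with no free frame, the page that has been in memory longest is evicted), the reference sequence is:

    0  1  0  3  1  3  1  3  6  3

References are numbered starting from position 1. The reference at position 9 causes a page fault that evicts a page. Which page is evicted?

0

pos 1: 0: fault, frames {0}
pos 2: 1: fault, frames {0,1}
pos 3: 0: hit
pos 4: 3: fault, frames {0,1,3}
pos 5: 1: hit
pos 6: 3: hit
pos 7: 1: hit
pos 8: 3: hit
pos 9: 6: fault, evict 0, frames {1,3,6}
At position 9, page 0 is evicted.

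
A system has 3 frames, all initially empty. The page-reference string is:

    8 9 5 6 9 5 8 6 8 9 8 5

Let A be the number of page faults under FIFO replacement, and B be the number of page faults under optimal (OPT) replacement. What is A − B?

1

Under FIFO: F F F F . . F . . F . F → 7 faults.
Under OPT: F F F F . . F . . . . F → 6 faults.
A − B = 7 − 6 = 1.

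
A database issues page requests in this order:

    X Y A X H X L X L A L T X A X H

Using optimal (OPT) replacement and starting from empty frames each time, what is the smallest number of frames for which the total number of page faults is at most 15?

2

f=1: 16 faults
f=2: 9 faults
f=3: 7 faults
f=4: 6 faults
f=5: 6 faults
f=6: 6 faults
Smallest f with faults ≤ 15 is 2.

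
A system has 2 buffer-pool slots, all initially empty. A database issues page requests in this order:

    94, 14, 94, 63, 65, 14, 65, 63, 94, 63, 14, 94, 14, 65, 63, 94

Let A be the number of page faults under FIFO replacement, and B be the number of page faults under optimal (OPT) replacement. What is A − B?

2

Under FIFO: F F . F F F . F F . F . . F F F → 11 faults.
Under OPT: F F . F F . . F F . F . . F F . → 9 faults.
A − B = 11 − 9 = 2.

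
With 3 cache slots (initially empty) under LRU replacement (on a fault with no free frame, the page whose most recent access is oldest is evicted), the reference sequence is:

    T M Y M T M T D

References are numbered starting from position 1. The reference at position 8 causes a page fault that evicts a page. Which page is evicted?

pos 1: T → fault, frames [T]
pos 2: M → fault, frames [T, M]
pos 3: Y → fault, frames [T, M, Y]
pos 4: M → hit
pos 5: T → hit
pos 6: M → hit
pos 7: T → hit
pos 8: D → fault, evict Y, frames [M, T, D]
At position 8, page Y is evicted.

Y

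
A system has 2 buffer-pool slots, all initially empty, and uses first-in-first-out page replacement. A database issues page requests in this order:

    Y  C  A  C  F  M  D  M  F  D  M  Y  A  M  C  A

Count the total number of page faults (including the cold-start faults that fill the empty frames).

13

Y -> miss, frames {Y}
C -> miss, frames {Y,C}
A -> miss, evict Y, frames {C,A}
C -> hit
F -> miss, evict C, frames {A,F}
M -> miss, evict A, frames {F,M}
D -> miss, evict F, frames {M,D}
M -> hit
F -> miss, evict M, frames {D,F}
D -> hit
M -> miss, evict D, frames {F,M}
Y -> miss, evict F, frames {M,Y}
A -> miss, evict M, frames {Y,A}
M -> miss, evict Y, frames {A,M}
C -> miss, evict A, frames {M,C}
A -> miss, evict M, frames {C,A}
Page faults: 13.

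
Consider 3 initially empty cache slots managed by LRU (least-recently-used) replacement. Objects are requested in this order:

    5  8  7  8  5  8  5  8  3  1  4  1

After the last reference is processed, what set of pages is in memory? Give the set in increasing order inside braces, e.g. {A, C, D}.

5 -> fault, frames [5]
8 -> fault, frames [5, 8]
7 -> fault, frames [5, 8, 7]
8 -> hit
5 -> hit
8 -> hit
5 -> hit
8 -> hit
3 -> fault, evict 7, frames [5, 8, 3]
1 -> fault, evict 5, frames [8, 3, 1]
4 -> fault, evict 8, frames [3, 1, 4]
1 -> hit

{1, 3, 4}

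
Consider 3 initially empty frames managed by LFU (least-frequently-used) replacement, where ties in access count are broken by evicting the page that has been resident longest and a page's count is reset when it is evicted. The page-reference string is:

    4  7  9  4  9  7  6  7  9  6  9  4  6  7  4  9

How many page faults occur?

7

4 -> miss, frames {4}
7 -> miss, frames {4,7}
9 -> miss, frames {4,7,9}
4 -> hit
9 -> hit
7 -> hit
6 -> miss, evict 4, frames {7,9,6}
7 -> hit
9 -> hit
6 -> hit
9 -> hit
4 -> miss, evict 6, frames {7,9,4}
6 -> miss, evict 4, frames {7,9,6}
7 -> hit
4 -> miss, evict 6, frames {7,9,4}
9 -> hit
Page faults: 7.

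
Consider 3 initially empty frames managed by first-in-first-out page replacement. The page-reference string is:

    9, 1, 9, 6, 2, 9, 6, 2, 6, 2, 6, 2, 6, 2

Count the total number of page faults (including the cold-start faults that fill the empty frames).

9 → fault, frames (9)
1 → fault, frames (9 1)
9 → hit
6 → fault, frames (9 1 6)
2 → fault, evict 9, frames (1 6 2)
9 → fault, evict 1, frames (6 2 9)
6 → hit
2 → hit
6 → hit
2 → hit
6 → hit
2 → hit
6 → hit
2 → hit
Page faults: 5.

5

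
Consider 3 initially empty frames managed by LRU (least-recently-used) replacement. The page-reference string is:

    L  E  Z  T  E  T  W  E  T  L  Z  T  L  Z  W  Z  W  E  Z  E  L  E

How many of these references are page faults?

L: miss, frames [L]
E: miss, frames [L, E]
Z: miss, frames [L, E, Z]
T: miss, evict L, frames [E, Z, T]
E: hit
T: hit
W: miss, evict Z, frames [E, T, W]
E: hit
T: hit
L: miss, evict W, frames [E, T, L]
Z: miss, evict E, frames [T, L, Z]
T: hit
L: hit
Z: hit
W: miss, evict T, frames [L, Z, W]
Z: hit
W: hit
E: miss, evict L, frames [Z, W, E]
Z: hit
E: hit
L: miss, evict W, frames [Z, E, L]
E: hit
Page faults: 10.

10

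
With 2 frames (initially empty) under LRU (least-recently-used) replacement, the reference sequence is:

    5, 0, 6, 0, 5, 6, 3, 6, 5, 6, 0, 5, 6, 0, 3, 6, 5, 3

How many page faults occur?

15

5 -> miss, frames {5}
0 -> miss, frames {5,0}
6 -> miss, evict 5, frames {0,6}
0 -> hit
5 -> miss, evict 6, frames {0,5}
6 -> miss, evict 0, frames {5,6}
3 -> miss, evict 5, frames {6,3}
6 -> hit
5 -> miss, evict 3, frames {6,5}
6 -> hit
0 -> miss, evict 5, frames {6,0}
5 -> miss, evict 6, frames {0,5}
6 -> miss, evict 0, frames {5,6}
0 -> miss, evict 5, frames {6,0}
3 -> miss, evict 6, frames {0,3}
6 -> miss, evict 0, frames {3,6}
5 -> miss, evict 3, frames {6,5}
3 -> miss, evict 6, frames {5,3}
Page faults: 15.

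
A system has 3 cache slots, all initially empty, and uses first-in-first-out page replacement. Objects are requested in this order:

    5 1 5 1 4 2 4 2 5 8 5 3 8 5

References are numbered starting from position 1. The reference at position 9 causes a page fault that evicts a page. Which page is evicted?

1

pos 1: 5 -> fault, frames {5}
pos 2: 1 -> fault, frames {5,1}
pos 3: 5 -> hit
pos 4: 1 -> hit
pos 5: 4 -> fault, frames {5,1,4}
pos 6: 2 -> fault, evict 5, frames {1,4,2}
pos 7: 4 -> hit
pos 8: 2 -> hit
pos 9: 5 -> fault, evict 1, frames {4,2,5}
At position 9, page 1 is evicted.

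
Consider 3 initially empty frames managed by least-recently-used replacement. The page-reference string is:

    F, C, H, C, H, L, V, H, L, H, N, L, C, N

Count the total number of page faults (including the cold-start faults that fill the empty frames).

F → miss, frames (F)
C → miss, frames (F C)
H → miss, frames (F C H)
C → hit
H → hit
L → miss, evict F, frames (C H L)
V → miss, evict C, frames (H L V)
H → hit
L → hit
H → hit
N → miss, evict V, frames (L H N)
L → hit
C → miss, evict H, frames (N L C)
N → hit
Page faults: 7.

7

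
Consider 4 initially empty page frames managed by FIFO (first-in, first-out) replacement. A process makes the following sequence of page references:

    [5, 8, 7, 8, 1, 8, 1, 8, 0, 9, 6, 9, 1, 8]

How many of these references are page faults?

5 -> fault, frames {5}
8 -> fault, frames {5,8}
7 -> fault, frames {5,8,7}
8 -> hit
1 -> fault, frames {5,8,7,1}
8 -> hit
1 -> hit
8 -> hit
0 -> fault, evict 5, frames {8,7,1,0}
9 -> fault, evict 8, frames {7,1,0,9}
6 -> fault, evict 7, frames {1,0,9,6}
9 -> hit
1 -> hit
8 -> fault, evict 1, frames {0,9,6,8}
Page faults: 8.

8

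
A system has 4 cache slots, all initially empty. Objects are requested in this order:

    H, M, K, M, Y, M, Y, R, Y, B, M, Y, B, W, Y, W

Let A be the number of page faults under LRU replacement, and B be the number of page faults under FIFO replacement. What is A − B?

Under LRU: F F F . F . . F . F . . . F . . → 7 faults.
Under FIFO: F F F . F . . F . F F . . F F . → 9 faults.
A − B = 7 − 9 = -2.

-2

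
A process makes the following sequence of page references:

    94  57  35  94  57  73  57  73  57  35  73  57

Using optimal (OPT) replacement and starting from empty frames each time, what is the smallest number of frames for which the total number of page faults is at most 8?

f=1: 12 faults
f=2: 7 faults
f=3: 4 faults
f=4: 4 faults
Smallest f with faults ≤ 8 is 2.

2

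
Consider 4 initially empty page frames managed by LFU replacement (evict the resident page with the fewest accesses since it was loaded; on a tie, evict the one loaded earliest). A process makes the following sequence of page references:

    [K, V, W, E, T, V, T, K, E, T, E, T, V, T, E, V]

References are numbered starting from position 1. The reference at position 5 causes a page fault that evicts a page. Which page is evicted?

K

pos 1: K: fault, frames (K)
pos 2: V: fault, frames (K V)
pos 3: W: fault, frames (K V W)
pos 4: E: fault, frames (K V W E)
pos 5: T: fault, evict K, frames (V W E T)
At position 5, page K is evicted.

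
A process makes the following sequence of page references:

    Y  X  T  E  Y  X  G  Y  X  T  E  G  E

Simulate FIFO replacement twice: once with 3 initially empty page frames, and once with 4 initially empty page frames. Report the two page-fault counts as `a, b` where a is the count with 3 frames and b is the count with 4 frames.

9, 10

3 frames: F F F F F F F . . F F . . → 9 faults.
4 frames: F F F F . . F F F F F F . → 10 faults.
10 > 9: adding a frame increased faults — Belady's anomaly.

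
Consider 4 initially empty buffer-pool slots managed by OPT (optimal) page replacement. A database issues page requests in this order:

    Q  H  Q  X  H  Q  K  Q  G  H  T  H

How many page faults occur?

Q -> fault, frames (Q)
H -> fault, frames (Q H)
Q -> hit
X -> fault, frames (Q H X)
H -> hit
Q -> hit
K -> fault, frames (Q H X K)
Q -> hit
G -> fault, evict K, frames (Q H X G)
H -> hit
T -> fault, evict G, frames (Q H X T)
H -> hit
Page faults: 6.

6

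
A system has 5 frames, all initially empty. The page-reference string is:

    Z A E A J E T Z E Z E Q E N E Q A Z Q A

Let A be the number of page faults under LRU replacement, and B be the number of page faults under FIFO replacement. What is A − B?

Under LRU: F F F . F . F . . . . F . F . . F . . . → 8 faults.
Under FIFO: F F F . F . F . . . . F . F . . F F . . → 9 faults.
A − B = 8 − 9 = -1.

-1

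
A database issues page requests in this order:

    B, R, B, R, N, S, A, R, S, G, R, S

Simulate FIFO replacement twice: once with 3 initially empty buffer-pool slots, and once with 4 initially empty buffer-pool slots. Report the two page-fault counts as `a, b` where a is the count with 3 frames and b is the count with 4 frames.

3 frames: F F . . F F F F . F . F → 8 faults.
4 frames: F F . . F F F . . F F . → 7 faults.
7 < 8: adding a frame reduced faults, as is typical.

8, 7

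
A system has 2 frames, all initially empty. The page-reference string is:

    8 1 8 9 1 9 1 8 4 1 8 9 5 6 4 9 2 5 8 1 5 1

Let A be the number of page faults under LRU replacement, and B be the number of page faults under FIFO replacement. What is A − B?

Under LRU: F F . F F . . F F F F F F F F F F F F F F . → 18 faults.
Under FIFO: F F . F . . . F F F F F F F F F F F F F F . → 17 faults.
A − B = 18 − 17 = 1.

1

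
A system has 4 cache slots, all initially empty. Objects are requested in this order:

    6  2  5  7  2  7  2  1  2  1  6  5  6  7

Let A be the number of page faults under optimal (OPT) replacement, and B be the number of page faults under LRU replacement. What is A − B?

-2

Under OPT: F F F F . . . F . . . . . F → 6 faults.
Under LRU: F F F F . . . F . . F F . F → 8 faults.
A − B = 6 − 8 = -2.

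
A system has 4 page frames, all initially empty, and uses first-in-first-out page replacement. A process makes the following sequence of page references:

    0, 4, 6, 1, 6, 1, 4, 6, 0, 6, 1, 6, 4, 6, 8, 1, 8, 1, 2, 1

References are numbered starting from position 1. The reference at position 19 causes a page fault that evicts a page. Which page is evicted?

4

pos 1: 0: fault, frames [0]
pos 2: 4: fault, frames [0, 4]
pos 3: 6: fault, frames [0, 4, 6]
pos 4: 1: fault, frames [0, 4, 6, 1]
pos 5: 6: hit
pos 6: 1: hit
pos 7: 4: hit
pos 8: 6: hit
pos 9: 0: hit
pos 10: 6: hit
pos 11: 1: hit
pos 12: 6: hit
pos 13: 4: hit
pos 14: 6: hit
pos 15: 8: fault, evict 0, frames [4, 6, 1, 8]
pos 16: 1: hit
pos 17: 8: hit
pos 18: 1: hit
pos 19: 2: fault, evict 4, frames [6, 1, 8, 2]
At position 19, page 4 is evicted.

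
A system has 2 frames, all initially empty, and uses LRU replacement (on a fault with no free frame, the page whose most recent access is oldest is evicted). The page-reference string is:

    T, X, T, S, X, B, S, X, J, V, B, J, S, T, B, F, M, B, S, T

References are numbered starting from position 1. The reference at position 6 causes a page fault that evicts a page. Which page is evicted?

S

pos 1: T: fault, frames {T}
pos 2: X: fault, frames {T,X}
pos 3: T: hit
pos 4: S: fault, evict X, frames {T,S}
pos 5: X: fault, evict T, frames {S,X}
pos 6: B: fault, evict S, frames {X,B}
At position 6, page S is evicted.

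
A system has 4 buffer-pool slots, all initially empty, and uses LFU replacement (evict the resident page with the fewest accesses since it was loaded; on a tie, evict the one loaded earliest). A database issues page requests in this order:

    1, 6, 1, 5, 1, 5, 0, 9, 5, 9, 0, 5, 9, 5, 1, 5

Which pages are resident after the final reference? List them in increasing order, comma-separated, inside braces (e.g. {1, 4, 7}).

1: fault, frames {1}
6: fault, frames {1,6}
1: hit
5: fault, frames {1,6,5}
1: hit
5: hit
0: fault, frames {1,6,5,0}
9: fault, evict 6, frames {1,5,0,9}
5: hit
9: hit
0: hit
5: hit
9: hit
5: hit
1: hit
5: hit

{0, 1, 5, 9}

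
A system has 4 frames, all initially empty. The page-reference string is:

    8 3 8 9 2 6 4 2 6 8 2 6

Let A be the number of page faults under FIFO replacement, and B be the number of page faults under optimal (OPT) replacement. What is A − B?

Under FIFO: F F . F F F F . . F . . → 7 faults.
Under OPT: F F . F F F F . . . . . → 6 faults.
A − B = 7 − 6 = 1.

1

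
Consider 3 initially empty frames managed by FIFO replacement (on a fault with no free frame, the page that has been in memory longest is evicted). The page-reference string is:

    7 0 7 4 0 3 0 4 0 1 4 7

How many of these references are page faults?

6

7 → miss, frames {7}
0 → miss, frames {7,0}
7 → hit
4 → miss, frames {7,0,4}
0 → hit
3 → miss, evict 7, frames {0,4,3}
0 → hit
4 → hit
0 → hit
1 → miss, evict 0, frames {4,3,1}
4 → hit
7 → miss, evict 4, frames {3,1,7}
Page faults: 6.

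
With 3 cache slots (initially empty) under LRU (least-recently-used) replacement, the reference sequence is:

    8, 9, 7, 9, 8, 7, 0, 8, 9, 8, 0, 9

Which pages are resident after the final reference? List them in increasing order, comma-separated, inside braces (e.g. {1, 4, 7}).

8 -> fault, frames [8]
9 -> fault, frames [8, 9]
7 -> fault, frames [8, 9, 7]
9 -> hit
8 -> hit
7 -> hit
0 -> fault, evict 9, frames [8, 7, 0]
8 -> hit
9 -> fault, evict 7, frames [0, 8, 9]
8 -> hit
0 -> hit
9 -> hit

{0, 8, 9}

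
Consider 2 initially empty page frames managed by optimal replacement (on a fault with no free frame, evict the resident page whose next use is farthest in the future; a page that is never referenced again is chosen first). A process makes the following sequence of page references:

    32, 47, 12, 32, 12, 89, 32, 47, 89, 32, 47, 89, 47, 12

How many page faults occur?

32 -> fault, frames (32)
47 -> fault, frames (32 47)
12 -> fault, evict 47, frames (32 12)
32 -> hit
12 -> hit
89 -> fault, evict 12, frames (32 89)
32 -> hit
47 -> fault, evict 32, frames (89 47)
89 -> hit
32 -> fault, evict 89, frames (47 32)
47 -> hit
89 -> fault, evict 32, frames (47 89)
47 -> hit
12 -> fault, evict 89, frames (47 12)
Page faults: 8.

8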